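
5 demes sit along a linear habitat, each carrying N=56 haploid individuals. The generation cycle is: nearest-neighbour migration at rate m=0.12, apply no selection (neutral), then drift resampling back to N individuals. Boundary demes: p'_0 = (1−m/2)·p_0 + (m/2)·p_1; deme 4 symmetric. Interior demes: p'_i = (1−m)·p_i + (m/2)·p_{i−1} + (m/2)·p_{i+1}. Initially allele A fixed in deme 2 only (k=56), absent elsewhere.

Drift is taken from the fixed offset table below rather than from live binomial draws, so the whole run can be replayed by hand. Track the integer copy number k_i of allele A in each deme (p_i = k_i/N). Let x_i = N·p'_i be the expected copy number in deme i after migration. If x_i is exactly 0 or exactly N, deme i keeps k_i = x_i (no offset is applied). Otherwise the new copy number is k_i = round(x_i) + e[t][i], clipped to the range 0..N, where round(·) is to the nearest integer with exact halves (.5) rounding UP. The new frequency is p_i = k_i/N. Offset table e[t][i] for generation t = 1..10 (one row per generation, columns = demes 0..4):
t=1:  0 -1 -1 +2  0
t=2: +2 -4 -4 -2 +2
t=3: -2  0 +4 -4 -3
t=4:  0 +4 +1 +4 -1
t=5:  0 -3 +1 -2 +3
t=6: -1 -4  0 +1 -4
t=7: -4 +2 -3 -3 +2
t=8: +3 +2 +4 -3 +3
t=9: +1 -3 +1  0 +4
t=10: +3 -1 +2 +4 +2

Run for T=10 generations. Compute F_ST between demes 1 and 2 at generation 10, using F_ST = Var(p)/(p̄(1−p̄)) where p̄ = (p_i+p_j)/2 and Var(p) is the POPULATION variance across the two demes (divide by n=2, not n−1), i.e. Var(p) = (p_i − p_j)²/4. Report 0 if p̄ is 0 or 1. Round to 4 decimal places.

t=0: k=[0 0 56 0 0]
t=1: x=[0.0000 3.3600 49.2800 3.3600 0.0000] k=[0 2 48 5 0]
t=2: x=[0.1200 4.6400 42.6600 7.2800 0.3000] k=[2 1 39 5 2]
t=3: x=[1.9400 3.3400 34.6800 6.8600 2.1800] k=[0 3 39 3 0]
t=4: x=[0.1800 4.9800 34.6800 4.9800 0.1800] k=[0 9 36 9 0]
t=5: x=[0.5400 10.0800 32.7600 10.0800 0.5400] k=[1 7 34 8 4]
t=6: x=[1.3600 8.2600 30.8200 9.3200 4.2400] k=[0 4 31 10 0]
t=7: x=[0.2400 5.3800 28.1200 10.6600 0.6000] k=[0 7 25 8 3]
t=8: x=[0.4200 7.6600 22.9000 8.7200 3.3000] k=[3 10 27 6 6]
t=9: x=[3.4200 10.6000 24.7200 7.2600 6.0000] k=[4 8 26 7 10]
t=10: x=[4.2400 8.8400 23.7800 8.3200 9.8200] k=[7 8 26 12 12]

0.1222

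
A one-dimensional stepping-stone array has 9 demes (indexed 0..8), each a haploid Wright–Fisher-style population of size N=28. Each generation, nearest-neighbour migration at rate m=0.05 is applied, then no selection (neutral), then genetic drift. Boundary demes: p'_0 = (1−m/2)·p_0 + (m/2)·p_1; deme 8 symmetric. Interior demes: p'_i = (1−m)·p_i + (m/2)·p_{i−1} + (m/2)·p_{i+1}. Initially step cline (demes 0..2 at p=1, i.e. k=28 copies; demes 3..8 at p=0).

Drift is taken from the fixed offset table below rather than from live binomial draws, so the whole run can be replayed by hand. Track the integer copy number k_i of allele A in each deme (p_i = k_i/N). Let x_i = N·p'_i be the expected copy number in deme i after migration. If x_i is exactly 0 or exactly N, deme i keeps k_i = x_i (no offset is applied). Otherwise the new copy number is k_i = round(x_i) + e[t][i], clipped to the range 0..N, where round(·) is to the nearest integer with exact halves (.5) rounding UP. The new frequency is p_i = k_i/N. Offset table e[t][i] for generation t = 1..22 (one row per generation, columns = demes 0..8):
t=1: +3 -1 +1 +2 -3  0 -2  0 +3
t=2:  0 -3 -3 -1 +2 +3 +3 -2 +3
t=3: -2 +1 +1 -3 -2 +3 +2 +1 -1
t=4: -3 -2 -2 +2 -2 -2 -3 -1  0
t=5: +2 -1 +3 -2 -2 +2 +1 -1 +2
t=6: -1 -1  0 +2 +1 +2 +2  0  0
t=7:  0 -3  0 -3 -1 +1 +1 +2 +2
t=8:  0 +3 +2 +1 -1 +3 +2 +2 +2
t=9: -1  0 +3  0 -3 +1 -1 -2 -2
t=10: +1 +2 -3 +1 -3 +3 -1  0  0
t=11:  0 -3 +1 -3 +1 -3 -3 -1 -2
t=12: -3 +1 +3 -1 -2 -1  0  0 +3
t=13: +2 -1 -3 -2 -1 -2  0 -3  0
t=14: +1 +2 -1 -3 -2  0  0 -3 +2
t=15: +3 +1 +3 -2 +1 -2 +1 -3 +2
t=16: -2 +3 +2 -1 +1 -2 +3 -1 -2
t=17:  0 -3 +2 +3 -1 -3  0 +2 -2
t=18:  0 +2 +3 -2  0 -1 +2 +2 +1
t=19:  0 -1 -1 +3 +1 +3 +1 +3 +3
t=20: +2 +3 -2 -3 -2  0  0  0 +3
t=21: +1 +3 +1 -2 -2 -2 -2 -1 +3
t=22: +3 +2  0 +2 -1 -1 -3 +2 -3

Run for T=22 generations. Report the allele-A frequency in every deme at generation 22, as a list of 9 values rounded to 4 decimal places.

t=0: k=[28 28 28 0 0 0 0 0 0]
t=1: x=[28.0000 28.0000 27.3000 0.7000 0.0000 0.0000 0.0000 0.0000 0.0000] k=[28 28 28 3 0 0 0 0 0]
t=2: x=[28.0000 28.0000 27.3750 3.5500 0.0750 0.0000 0.0000 0.0000 0.0000] k=[28 28 24 3 2 0 0 0 0]
t=3: x=[28.0000 27.9000 23.5750 3.5000 1.9750 0.0500 0.0000 0.0000 0.0000] k=[28 28 25 1 0 3 0 0 0]
t=4: x=[28.0000 27.9250 24.4750 1.5750 0.1000 2.8500 0.0750 0.0000 0.0000] k=[28 26 22 4 0 1 0 0 0]
t=5: x=[27.9500 25.9500 21.6500 4.3500 0.1250 0.9500 0.0250 0.0000 0.0000] k=[28 25 25 2 0 3 1 0 0]
t=6: x=[27.9250 25.0750 24.4250 2.5250 0.1250 2.8750 1.0250 0.0250 0.0000] k=[27 24 24 5 1 5 3 0 0]
t=7: x=[26.9250 24.0750 23.5250 5.3750 1.2000 4.8500 2.9750 0.0750 0.0000] k=[27 21 24 2 0 6 4 2 0]
t=8: x=[26.8500 21.2250 23.3750 2.5000 0.2000 5.8000 4.0000 2.0000 0.0500] k=[27 24 25 4 0 9 6 4 2]
t=9: x=[26.9250 24.1000 24.4500 4.4250 0.3250 8.7000 6.0250 4.0000 2.0500] k=[26 24 27 4 0 10 5 2 0]
t=10: x=[25.9500 24.1250 26.3500 4.4750 0.3500 9.6250 5.0500 2.0250 0.0500] k=[27 26 23 5 0 13 4 2 0]
t=11: x=[26.9750 25.9500 22.6250 5.3250 0.4500 12.4500 4.1750 2.0000 0.0500] k=[27 23 24 2 1 9 1 1 0]
t=12: x=[26.9000 23.1250 23.4250 2.5250 1.2250 8.6000 1.2000 0.9750 0.0250] k=[24 24 26 2 0 8 1 1 3]
t=13: x=[24.0000 24.0500 25.3500 2.5500 0.2500 7.6250 1.1750 1.0500 2.9500] k=[26 23 22 1 0 6 1 0 3]
t=14: x=[25.9250 23.0500 21.5000 1.5000 0.1750 5.7250 1.1000 0.1000 2.9250] k=[27 25 21 0 0 6 1 0 5]
t=15: x=[26.9500 24.9500 20.5750 0.5250 0.1500 5.7250 1.1000 0.1500 4.8750] k=[28 26 24 0 1 4 2 0 7]
t=16: x=[27.9500 26.0000 23.4500 0.6250 1.0500 3.8750 2.0000 0.2250 6.8250] k=[26 28 25 0 2 2 5 0 5]
t=17: x=[26.0500 27.8750 24.4500 0.6750 1.9500 2.0750 4.8000 0.2500 4.8750] k=[26 25 26 4 1 0 5 2 3]
t=18: x=[25.9750 25.0500 25.4250 4.4750 1.0500 0.1500 4.8000 2.1000 2.9750] k=[26 27 28 2 1 0 7 4 4]
t=19: x=[26.0250 27.0000 27.3250 2.6250 1.0000 0.2000 6.7500 4.0750 4.0000] k=[26 26 26 6 2 3 8 7 7]
t=20: x=[26.0000 26.0000 25.5000 6.4000 2.1250 3.1000 7.8500 7.0250 7.0000] k=[28 28 24 3 0 3 8 7 10]
t=21: x=[28.0000 27.9000 23.5750 3.4500 0.1500 3.0500 7.8500 7.1000 9.9250] k=[28 28 25 1 0 1 6 6 13]
t=22: x=[28.0000 27.9250 24.4750 1.5750 0.0500 1.1000 5.8750 6.1750 12.8250] k=[28 28 24 4 0 0 3 8 10]

[1.0000, 1.0000, 0.8571, 0.1429, 0.0000, 0.0000, 0.1071, 0.2857, 0.3571]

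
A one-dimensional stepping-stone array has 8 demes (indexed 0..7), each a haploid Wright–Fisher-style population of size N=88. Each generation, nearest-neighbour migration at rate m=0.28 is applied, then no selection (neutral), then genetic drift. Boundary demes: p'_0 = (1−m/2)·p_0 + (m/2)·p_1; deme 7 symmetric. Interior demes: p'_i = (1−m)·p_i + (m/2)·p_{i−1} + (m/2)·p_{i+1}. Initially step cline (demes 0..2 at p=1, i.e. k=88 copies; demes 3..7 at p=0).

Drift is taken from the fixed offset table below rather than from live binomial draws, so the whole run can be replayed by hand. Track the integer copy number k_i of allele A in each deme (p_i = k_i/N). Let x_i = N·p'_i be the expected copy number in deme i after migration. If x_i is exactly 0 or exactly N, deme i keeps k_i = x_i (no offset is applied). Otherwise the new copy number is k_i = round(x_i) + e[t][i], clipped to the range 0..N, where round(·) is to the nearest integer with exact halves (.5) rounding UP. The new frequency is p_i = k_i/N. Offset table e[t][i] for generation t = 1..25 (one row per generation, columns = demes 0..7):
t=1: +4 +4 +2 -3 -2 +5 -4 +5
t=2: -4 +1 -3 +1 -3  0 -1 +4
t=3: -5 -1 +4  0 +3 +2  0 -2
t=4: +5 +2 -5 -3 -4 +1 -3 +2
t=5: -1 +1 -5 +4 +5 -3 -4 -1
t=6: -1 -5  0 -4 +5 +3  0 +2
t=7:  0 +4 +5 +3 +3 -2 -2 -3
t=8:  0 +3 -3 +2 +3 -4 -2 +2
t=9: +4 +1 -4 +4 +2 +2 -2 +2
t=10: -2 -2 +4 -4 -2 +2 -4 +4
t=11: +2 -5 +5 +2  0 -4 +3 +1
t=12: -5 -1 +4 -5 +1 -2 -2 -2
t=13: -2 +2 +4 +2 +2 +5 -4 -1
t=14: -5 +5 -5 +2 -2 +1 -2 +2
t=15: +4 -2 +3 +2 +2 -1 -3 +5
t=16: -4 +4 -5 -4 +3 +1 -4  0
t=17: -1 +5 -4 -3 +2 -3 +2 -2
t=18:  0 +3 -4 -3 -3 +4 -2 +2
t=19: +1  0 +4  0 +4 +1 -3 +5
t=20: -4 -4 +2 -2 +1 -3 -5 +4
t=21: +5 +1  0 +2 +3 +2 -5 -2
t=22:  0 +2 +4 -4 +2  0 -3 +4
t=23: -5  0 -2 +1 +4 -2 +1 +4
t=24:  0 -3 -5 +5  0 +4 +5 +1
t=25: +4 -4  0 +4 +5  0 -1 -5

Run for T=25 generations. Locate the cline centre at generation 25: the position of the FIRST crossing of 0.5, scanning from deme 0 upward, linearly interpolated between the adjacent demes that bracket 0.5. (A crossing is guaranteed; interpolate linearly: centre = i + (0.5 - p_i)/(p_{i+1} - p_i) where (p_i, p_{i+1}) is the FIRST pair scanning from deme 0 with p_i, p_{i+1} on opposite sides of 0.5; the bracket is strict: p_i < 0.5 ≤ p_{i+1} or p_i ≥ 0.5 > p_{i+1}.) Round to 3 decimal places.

3.300

t=0: k=[88 88 88 0 0 0 0 0]
t=1: x=[88.0000 88.0000 75.6800 12.3200 0.0000 0.0000 0.0000 0.0000] k=[88 88 78 9 0 0 0 0]
t=2: x=[88.0000 86.6000 69.7400 17.4000 1.2600 0.0000 0.0000 0.0000] k=[88 88 67 18 0 0 0 0]
t=3: x=[88.0000 85.0600 63.0800 22.3400 2.5200 0.0000 0.0000 0.0000] k=[88 84 67 22 6 0 0 0]
t=4: x=[87.4400 82.1800 63.0800 26.0600 7.4000 0.8400 0.0000 0.0000] k=[88 84 58 23 3 2 0 0]
t=5: x=[87.4400 80.9200 56.7400 25.1000 5.6600 1.8600 0.2800 0.0000] k=[86 82 52 29 11 0 0 0]
t=6: x=[85.4400 78.3600 52.9800 29.7000 11.9800 1.5400 0.0000 0.0000] k=[84 73 53 26 17 5 0 0]
t=7: x=[82.4600 71.7400 52.0200 28.5200 16.5800 5.9800 0.7000 0.0000] k=[82 76 57 32 20 4 0 0]
t=8: x=[81.1600 74.1800 56.1600 33.8200 19.4400 5.6800 0.5600 0.0000] k=[81 77 53 36 22 2 0 0]
t=9: x=[80.4400 74.2000 53.9800 36.4200 21.1600 4.5200 0.2800 0.0000] k=[84 75 50 40 23 7 0 0]
t=10: x=[82.7400 72.7600 52.1000 39.0200 23.1400 8.2600 0.9800 0.0000] k=[81 71 56 35 21 10 0 0]
t=11: x=[79.6000 70.3000 55.1600 35.9800 21.4200 10.1400 1.4000 0.0000] k=[82 65 60 38 21 6 4 0]
t=12: x=[79.6200 66.6800 57.6200 38.7000 21.2800 7.8200 3.7200 0.5600] k=[75 66 62 34 22 6 2 0]
t=13: x=[73.7400 66.7000 58.6400 36.2400 21.4400 7.6800 2.2800 0.2800] k=[72 69 63 38 23 13 0 0]
t=14: x=[71.5800 68.5800 60.3400 39.4000 23.7000 12.5800 1.8200 0.0000] k=[67 74 55 41 22 14 0 0]
t=15: x=[67.9800 70.3600 55.7000 40.3000 23.5400 13.1600 1.9600 0.0000] k=[72 68 59 42 26 12 0 0]
t=16: x=[71.4400 67.3000 57.8800 42.1400 26.2800 12.2800 1.6800 0.0000] k=[67 71 53 38 29 13 0 0]
t=17: x=[67.5600 67.9200 53.4200 38.8400 28.0200 13.4200 1.8200 0.0000] k=[67 73 49 36 30 10 4 0]
t=18: x=[67.8400 68.8000 50.5400 36.9800 28.0400 11.9600 4.2800 0.5600] k=[68 72 47 34 25 16 2 3]
t=19: x=[68.5600 67.9400 48.6800 34.5600 25.0000 15.3000 4.1000 2.8600] k=[70 68 53 35 29 16 1 8]
t=20: x=[69.7200 66.1800 52.5800 36.6800 28.0200 15.7200 4.0800 7.0200] k=[66 62 55 35 29 13 0 11]
t=21: x=[65.4400 61.5800 53.1800 36.9600 27.6000 13.4200 3.3600 9.4600] k=[70 63 53 39 31 15 0 7]
t=22: x=[69.0200 62.5800 52.4400 39.8400 29.8800 15.1400 3.0800 6.0200] k=[69 65 56 36 32 15 0 10]
t=23: x=[68.4400 64.3000 54.4600 38.2400 30.1800 15.2800 3.5000 8.6000] k=[63 64 52 39 34 13 5 13]
t=24: x=[63.1400 62.1800 51.8600 40.1200 31.7600 14.8200 7.2400 11.8800] k=[63 59 47 45 32 19 12 13]
t=25: x=[62.4400 57.8800 48.4000 43.4600 32.0000 19.8400 13.1200 12.8600] k=[66 54 48 47 37 20 12 8]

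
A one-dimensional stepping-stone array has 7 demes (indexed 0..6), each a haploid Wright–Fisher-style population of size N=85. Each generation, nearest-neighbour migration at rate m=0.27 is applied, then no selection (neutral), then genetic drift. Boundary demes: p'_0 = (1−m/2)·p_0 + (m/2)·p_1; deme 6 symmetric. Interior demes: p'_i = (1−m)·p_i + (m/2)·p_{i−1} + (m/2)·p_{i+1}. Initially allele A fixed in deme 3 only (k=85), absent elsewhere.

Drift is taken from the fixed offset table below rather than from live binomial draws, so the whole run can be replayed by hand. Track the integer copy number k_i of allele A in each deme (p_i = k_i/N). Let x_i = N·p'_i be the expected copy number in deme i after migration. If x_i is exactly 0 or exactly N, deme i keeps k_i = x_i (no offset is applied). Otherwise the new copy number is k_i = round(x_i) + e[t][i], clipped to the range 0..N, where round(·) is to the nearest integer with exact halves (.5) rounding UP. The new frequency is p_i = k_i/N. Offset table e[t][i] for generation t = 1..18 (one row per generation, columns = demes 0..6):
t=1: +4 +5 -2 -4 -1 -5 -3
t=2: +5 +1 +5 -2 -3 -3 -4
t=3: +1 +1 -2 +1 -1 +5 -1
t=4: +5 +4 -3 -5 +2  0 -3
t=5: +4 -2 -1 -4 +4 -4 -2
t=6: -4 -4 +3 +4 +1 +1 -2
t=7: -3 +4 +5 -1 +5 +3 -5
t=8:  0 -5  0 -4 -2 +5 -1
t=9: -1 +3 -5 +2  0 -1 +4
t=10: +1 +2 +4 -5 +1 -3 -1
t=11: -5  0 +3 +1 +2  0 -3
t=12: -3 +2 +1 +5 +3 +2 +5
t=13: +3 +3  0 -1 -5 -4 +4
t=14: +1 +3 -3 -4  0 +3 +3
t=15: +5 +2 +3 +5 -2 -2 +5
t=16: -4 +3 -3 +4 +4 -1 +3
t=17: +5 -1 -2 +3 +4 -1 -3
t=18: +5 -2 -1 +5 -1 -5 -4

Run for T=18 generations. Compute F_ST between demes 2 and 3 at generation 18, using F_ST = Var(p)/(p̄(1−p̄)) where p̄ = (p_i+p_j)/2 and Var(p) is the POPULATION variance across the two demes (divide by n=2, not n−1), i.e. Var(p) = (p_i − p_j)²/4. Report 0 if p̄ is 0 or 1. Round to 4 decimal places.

0.0260

t=0: k=[0 0 0 85 0 0 0]
t=1: x=[0.0000 0.0000 11.4750 62.0500 11.4750 0.0000 0.0000] k=[0 0 9 58 10 0 0]
t=2: x=[0.0000 1.2150 14.4000 44.9050 15.1300 1.3500 0.0000] k=[0 2 19 43 12 0 0]
t=3: x=[0.2700 4.0250 19.9450 35.5750 14.5650 1.6200 0.0000] k=[1 5 18 37 14 7 0]
t=4: x=[1.5400 6.2150 18.8100 31.3300 16.1600 7.0000 0.9450] k=[7 10 16 26 18 7 0]
t=5: x=[7.4050 10.4050 16.5400 23.5700 17.5950 7.5400 0.9450] k=[11 8 16 20 22 4 0]
t=6: x=[10.5950 9.4850 15.4600 19.7300 19.3000 5.8900 0.5400] k=[7 5 18 24 20 7 0]
t=7: x=[6.7300 7.0250 17.0550 22.6500 18.7850 7.8100 0.9450] k=[4 11 22 22 24 11 0]
t=8: x=[4.9450 11.5400 20.5150 22.2700 21.9750 11.2700 1.4850] k=[5 7 21 18 20 16 0]
t=9: x=[5.2700 8.6200 18.7050 18.6750 19.1900 14.3800 2.1600] k=[4 12 14 21 19 13 6]
t=10: x=[5.0800 11.1900 14.6750 19.7850 18.4600 12.8650 6.9450] k=[6 13 19 15 19 10 6]
t=11: x=[6.9450 12.8650 17.6500 16.0800 17.2450 10.6750 6.5400] k=[2 13 21 17 19 11 4]
t=12: x=[3.4850 12.5950 19.3800 17.8100 17.6500 11.1350 4.9450] k=[0 15 20 23 21 13 10]
t=13: x=[2.0250 13.6500 19.7300 22.3250 20.1900 13.6750 10.4050] k=[5 17 20 21 15 10 14]
t=14: x=[6.6200 15.7850 19.7300 20.0550 15.1350 11.2150 13.4600] k=[8 19 17 16 15 14 16]
t=15: x=[9.4850 17.2450 17.1350 16.0000 15.0000 14.4050 15.7300] k=[14 19 20 21 13 12 21]
t=16: x=[14.6750 18.4600 20.0000 19.7850 13.9450 13.3500 19.7850] k=[11 21 17 24 18 12 23]
t=17: x=[12.3500 19.1100 18.4850 22.2450 18.0000 14.2950 21.5150] k=[17 18 16 25 22 13 19]
t=18: x=[17.1350 17.5950 17.4850 23.3800 21.1900 15.0250 18.1900] k=[22 16 16 28 20 10 14]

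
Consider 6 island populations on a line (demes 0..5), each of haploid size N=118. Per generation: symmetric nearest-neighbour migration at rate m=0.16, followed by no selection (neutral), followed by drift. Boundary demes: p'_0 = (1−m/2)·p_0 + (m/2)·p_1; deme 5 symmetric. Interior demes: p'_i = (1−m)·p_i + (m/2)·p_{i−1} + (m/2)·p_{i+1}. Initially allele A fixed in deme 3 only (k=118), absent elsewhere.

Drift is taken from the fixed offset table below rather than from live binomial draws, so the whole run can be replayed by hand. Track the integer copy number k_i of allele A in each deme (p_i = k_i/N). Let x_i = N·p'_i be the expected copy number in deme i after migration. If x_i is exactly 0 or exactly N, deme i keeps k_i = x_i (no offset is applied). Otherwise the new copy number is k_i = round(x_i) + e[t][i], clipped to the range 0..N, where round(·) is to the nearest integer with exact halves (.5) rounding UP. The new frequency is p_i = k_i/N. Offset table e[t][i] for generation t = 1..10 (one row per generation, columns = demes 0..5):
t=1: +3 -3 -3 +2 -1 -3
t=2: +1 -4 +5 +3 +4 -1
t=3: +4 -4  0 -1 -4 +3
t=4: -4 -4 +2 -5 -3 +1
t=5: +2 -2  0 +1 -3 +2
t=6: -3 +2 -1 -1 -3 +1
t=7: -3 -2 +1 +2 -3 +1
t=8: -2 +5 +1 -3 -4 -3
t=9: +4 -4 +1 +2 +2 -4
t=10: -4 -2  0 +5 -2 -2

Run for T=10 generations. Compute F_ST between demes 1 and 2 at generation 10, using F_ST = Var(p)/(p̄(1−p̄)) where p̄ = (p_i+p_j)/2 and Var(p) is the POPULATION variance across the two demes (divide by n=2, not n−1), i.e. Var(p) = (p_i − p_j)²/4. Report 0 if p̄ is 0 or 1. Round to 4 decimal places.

t=0: k=[0 0 0 118 0 0]
t=1: x=[0.0000 0.0000 9.4400 99.1200 9.4400 0.0000] k=[0 0 6 101 8 0]
t=2: x=[0.0000 0.4800 13.1200 85.9600 14.8000 0.6400] k=[0 0 18 89 19 0]
t=3: x=[0.0000 1.4400 22.2400 77.7200 23.0800 1.5200] k=[0 0 22 77 19 5]
t=4: x=[0.0000 1.7600 24.6400 67.9600 22.5200 6.1200] k=[0 0 27 63 20 7]
t=5: x=[0.0000 2.1600 27.7200 56.6800 22.4000 8.0400] k=[0 0 28 58 19 10]
t=6: x=[0.0000 2.2400 28.1600 52.4800 21.4000 10.7200] k=[0 4 27 51 18 12]
t=7: x=[0.3200 5.5200 27.0800 46.4400 20.1600 12.4800] k=[0 4 28 48 17 13]
t=8: x=[0.3200 5.6000 27.6800 43.9200 19.1600 13.3200] k=[0 11 29 41 15 10]
t=9: x=[0.8800 11.5600 28.5200 37.9600 16.6800 10.4000] k=[5 8 30 40 19 6]
t=10: x=[5.2400 9.5200 29.0400 37.5200 19.6400 7.0400] k=[1 8 29 43 18 5]

0.0599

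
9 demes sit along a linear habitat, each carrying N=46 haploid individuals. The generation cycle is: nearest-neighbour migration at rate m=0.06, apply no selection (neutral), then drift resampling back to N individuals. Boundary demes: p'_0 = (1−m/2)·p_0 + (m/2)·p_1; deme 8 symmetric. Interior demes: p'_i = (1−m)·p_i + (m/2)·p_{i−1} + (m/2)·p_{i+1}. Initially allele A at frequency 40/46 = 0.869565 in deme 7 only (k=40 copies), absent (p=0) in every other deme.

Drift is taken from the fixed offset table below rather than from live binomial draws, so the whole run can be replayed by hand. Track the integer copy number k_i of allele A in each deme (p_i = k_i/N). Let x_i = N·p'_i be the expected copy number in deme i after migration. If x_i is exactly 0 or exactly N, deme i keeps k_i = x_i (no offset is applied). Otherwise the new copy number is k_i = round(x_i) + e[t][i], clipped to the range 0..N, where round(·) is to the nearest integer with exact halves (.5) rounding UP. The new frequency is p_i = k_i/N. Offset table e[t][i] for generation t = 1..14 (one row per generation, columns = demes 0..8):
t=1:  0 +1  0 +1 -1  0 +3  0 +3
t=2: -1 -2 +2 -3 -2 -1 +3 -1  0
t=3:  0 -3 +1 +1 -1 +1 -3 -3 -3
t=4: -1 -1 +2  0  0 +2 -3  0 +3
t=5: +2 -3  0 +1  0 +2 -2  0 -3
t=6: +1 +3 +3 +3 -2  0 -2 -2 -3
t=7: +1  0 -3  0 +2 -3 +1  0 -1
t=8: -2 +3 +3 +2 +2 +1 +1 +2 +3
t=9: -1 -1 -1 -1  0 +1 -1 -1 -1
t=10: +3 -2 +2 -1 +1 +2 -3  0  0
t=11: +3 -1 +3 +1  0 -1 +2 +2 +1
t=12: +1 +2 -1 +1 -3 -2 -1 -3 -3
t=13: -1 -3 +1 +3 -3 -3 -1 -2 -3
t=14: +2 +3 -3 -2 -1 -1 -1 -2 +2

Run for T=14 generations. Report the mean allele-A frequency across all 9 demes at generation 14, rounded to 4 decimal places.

0.0652

t=0: k=[0 0 0 0 0 0 0 40 0]
t=1: x=[0.0000 0.0000 0.0000 0.0000 0.0000 0.0000 1.2000 37.6000 1.2000] k=[0 0 0 0 0 0 4 38 4]
t=2: x=[0.0000 0.0000 0.0000 0.0000 0.0000 0.1200 4.9000 35.9600 5.0200] k=[0 0 0 0 0 0 8 35 5]
t=3: x=[0.0000 0.0000 0.0000 0.0000 0.0000 0.2400 8.5700 33.2900 5.9000] k=[0 0 0 0 0 1 6 30 3]
t=4: x=[0.0000 0.0000 0.0000 0.0000 0.0300 1.1200 6.5700 28.4700 3.8100] k=[0 0 0 0 0 3 4 28 7]
t=5: x=[0.0000 0.0000 0.0000 0.0000 0.0900 2.9400 4.6900 26.6500 7.6300] k=[0 0 0 0 0 5 3 27 5]
t=6: x=[0.0000 0.0000 0.0000 0.0000 0.1500 4.7900 3.7800 25.6200 5.6600] k=[0 0 0 0 0 5 2 24 3]
t=7: x=[0.0000 0.0000 0.0000 0.0000 0.1500 4.7600 2.7500 22.7100 3.6300] k=[0 0 0 0 2 2 4 23 3]
t=8: x=[0.0000 0.0000 0.0000 0.0600 1.9400 2.0600 4.5100 21.8300 3.6000] k=[0 0 0 2 4 3 6 24 7]
t=9: x=[0.0000 0.0000 0.0600 2.0000 3.9100 3.1200 6.4500 22.9500 7.5100] k=[0 0 0 1 4 4 5 22 7]
t=10: x=[0.0000 0.0000 0.0300 1.0600 3.9100 4.0300 5.4800 21.0400 7.4500] k=[0 0 2 0 5 6 2 21 7]
t=11: x=[0.0000 0.0600 1.8800 0.2100 4.8800 5.8500 2.6900 20.0100 7.4200] k=[0 0 5 1 5 5 5 22 8]
t=12: x=[0.0000 0.1500 4.7300 1.2400 4.8800 5.0000 5.5100 21.0700 8.4200] k=[0 2 4 2 2 3 5 18 5]
t=13: x=[0.0600 2.0000 3.8800 2.0600 2.0300 3.0300 5.3300 17.2200 5.3900] k=[0 0 5 5 0 0 4 15 2]
t=14: x=[0.0000 0.1500 4.8500 4.8500 0.1500 0.1200 4.2100 14.2800 2.3900] k=[0 3 2 3 0 0 3 12 4]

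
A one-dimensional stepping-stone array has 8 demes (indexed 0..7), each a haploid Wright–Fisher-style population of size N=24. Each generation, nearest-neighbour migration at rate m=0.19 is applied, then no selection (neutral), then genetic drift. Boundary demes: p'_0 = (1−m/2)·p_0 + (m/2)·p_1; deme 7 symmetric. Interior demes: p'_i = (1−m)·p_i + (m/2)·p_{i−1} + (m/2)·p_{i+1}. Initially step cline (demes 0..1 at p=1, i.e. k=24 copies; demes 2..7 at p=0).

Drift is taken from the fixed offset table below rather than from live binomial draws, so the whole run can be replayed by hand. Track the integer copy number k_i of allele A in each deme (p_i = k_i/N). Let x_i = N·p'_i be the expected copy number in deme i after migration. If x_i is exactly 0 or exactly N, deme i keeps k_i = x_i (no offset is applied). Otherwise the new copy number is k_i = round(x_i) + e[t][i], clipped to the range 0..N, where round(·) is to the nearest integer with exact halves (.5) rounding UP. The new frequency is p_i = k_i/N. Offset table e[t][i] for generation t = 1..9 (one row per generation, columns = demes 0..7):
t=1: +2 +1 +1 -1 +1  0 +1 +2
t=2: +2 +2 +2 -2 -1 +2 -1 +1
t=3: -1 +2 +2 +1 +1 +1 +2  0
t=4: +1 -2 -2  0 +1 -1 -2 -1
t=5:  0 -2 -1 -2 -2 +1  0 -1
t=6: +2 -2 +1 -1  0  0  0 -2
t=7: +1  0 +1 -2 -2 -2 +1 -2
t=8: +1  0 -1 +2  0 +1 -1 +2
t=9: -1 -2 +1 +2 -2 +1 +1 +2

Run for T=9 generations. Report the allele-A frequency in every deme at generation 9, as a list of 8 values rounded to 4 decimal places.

[0.9167, 0.5833, 0.4167, 0.2083, 0.0000, 0.0833, 0.0417, 0.1667]

t=0: k=[24 24 0 0 0 0 0 0]
t=1: x=[24.0000 21.7200 2.2800 0.0000 0.0000 0.0000 0.0000 0.0000] k=[24 23 3 0 0 0 0 0]
t=2: x=[23.9050 21.1950 4.6150 0.2850 0.0000 0.0000 0.0000 0.0000] k=[24 23 7 0 0 0 0 0]
t=3: x=[23.9050 21.5750 7.8550 0.6650 0.0000 0.0000 0.0000 0.0000] k=[23 24 10 2 0 0 0 0]
t=4: x=[23.0950 22.5750 10.5700 2.5700 0.1900 0.0000 0.0000 0.0000] k=[24 21 9 3 1 0 0 0]
t=5: x=[23.7150 20.1450 9.5700 3.3800 1.0950 0.0950 0.0000 0.0000] k=[24 18 9 1 0 1 0 0]
t=6: x=[23.4300 17.7150 9.0950 1.6650 0.1900 0.8100 0.0950 0.0000] k=[24 16 10 1 0 1 0 0]
t=7: x=[23.2400 16.1900 9.7150 1.7600 0.1900 0.8100 0.0950 0.0000] k=[24 16 11 0 0 0 1 0]
t=8: x=[23.2400 16.2850 10.4300 1.0450 0.0000 0.0950 0.8100 0.0950] k=[24 16 9 3 0 1 0 2]
t=9: x=[23.2400 16.0950 9.0950 3.2850 0.3800 0.8100 0.2850 1.8100] k=[22 14 10 5 0 2 1 4]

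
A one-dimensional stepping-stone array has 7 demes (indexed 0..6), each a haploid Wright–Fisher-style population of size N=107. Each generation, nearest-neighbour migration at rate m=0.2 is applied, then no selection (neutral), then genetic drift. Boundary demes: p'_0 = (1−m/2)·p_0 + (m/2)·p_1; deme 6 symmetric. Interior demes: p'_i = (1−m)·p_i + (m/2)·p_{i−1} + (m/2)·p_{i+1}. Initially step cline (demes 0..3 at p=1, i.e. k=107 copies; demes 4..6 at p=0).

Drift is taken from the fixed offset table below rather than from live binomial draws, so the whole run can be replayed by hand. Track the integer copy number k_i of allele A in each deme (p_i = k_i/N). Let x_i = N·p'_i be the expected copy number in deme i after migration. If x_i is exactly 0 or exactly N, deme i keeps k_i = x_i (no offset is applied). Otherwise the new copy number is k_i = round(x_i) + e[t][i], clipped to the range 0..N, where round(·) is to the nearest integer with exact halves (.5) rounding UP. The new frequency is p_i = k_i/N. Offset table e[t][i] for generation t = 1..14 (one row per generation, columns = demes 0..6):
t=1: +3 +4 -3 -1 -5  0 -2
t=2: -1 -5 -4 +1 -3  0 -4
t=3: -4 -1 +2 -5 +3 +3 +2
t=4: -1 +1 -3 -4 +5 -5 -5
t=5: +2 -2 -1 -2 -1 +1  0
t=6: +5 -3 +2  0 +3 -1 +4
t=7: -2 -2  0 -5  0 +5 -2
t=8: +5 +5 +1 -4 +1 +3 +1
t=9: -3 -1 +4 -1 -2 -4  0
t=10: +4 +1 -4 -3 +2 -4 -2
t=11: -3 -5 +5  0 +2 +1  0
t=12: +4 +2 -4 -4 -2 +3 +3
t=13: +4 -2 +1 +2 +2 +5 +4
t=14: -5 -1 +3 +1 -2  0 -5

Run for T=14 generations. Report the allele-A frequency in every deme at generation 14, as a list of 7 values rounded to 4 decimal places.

t=0: k=[107 107 107 107 0 0 0]
t=1: x=[107.0000 107.0000 107.0000 96.3000 10.7000 0.0000 0.0000] k=[107 107 107 95 6 0 0]
t=2: x=[107.0000 107.0000 105.8000 87.3000 14.3000 0.6000 0.0000] k=[107 107 102 88 11 1 0]
t=3: x=[107.0000 106.5000 101.1000 81.7000 17.7000 1.9000 0.1000] k=[107 106 103 77 21 5 2]
t=4: x=[106.9000 105.8000 100.7000 74.0000 25.0000 6.3000 2.3000] k=[106 107 98 70 30 1 0]
t=5: x=[106.1000 106.0000 96.1000 68.8000 31.1000 3.8000 0.1000] k=[107 104 95 67 30 5 0]
t=6: x=[106.7000 103.4000 93.1000 66.1000 31.2000 7.0000 0.5000] k=[107 100 95 66 34 6 5]
t=7: x=[106.3000 100.2000 92.6000 65.7000 34.4000 8.7000 5.1000] k=[104 98 93 61 34 14 3]
t=8: x=[103.4000 98.1000 90.3000 61.5000 34.7000 14.9000 4.1000] k=[107 103 91 58 36 18 5]
t=9: x=[106.6000 102.2000 88.9000 59.1000 36.4000 18.5000 6.3000] k=[104 101 93 58 34 15 6]
t=10: x=[103.7000 100.5000 90.3000 59.1000 34.5000 16.0000 6.9000] k=[107 102 86 56 37 12 5]
t=11: x=[106.5000 100.9000 84.6000 57.1000 36.4000 13.8000 5.7000] k=[104 96 90 57 38 15 6]
t=12: x=[103.2000 96.2000 87.3000 58.4000 37.6000 16.4000 6.9000] k=[107 98 83 54 36 19 10]
t=13: x=[106.1000 97.4000 81.6000 55.1000 36.1000 19.8000 10.9000] k=[107 95 83 57 38 25 15]
t=14: x=[105.8000 95.0000 81.6000 57.7000 38.6000 25.3000 16.0000] k=[101 94 85 59 37 25 11]

[0.9439, 0.8785, 0.7944, 0.5514, 0.3458, 0.2336, 0.1028]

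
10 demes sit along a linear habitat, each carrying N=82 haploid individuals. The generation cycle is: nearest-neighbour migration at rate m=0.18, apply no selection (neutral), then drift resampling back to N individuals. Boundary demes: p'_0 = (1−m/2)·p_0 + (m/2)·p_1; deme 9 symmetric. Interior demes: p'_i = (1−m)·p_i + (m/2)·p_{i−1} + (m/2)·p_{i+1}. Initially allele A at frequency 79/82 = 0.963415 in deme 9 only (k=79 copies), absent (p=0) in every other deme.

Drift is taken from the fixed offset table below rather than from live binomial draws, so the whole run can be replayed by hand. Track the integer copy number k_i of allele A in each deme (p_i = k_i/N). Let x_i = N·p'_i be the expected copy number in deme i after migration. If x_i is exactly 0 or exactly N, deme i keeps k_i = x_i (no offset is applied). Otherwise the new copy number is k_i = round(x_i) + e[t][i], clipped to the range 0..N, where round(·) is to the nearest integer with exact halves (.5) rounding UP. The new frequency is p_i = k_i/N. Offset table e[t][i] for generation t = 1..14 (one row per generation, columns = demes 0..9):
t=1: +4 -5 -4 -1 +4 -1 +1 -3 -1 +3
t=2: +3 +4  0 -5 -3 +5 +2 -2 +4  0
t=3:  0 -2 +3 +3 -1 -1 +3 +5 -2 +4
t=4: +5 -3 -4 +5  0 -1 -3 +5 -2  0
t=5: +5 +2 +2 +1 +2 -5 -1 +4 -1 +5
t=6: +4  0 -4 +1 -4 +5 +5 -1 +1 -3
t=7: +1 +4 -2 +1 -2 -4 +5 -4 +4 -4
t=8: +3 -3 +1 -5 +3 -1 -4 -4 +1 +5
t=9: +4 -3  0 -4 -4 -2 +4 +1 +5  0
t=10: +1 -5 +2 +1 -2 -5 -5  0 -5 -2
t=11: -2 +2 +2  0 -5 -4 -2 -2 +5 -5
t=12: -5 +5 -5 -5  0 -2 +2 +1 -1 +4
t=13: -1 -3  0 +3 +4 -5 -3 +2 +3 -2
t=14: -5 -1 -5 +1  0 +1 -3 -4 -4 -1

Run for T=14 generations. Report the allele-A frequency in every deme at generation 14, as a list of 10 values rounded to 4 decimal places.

[0.0000, 0.0000, 0.0000, 0.0000, 0.0000, 0.0122, 0.0000, 0.1463, 0.3659, 0.4878]

t=0: k=[0 0 0 0 0 0 0 0 0 79]
t=1: x=[0.0000 0.0000 0.0000 0.0000 0.0000 0.0000 0.0000 0.0000 7.1100 71.8900] k=[0 0 0 0 0 0 0 0 6 75]
t=2: x=[0.0000 0.0000 0.0000 0.0000 0.0000 0.0000 0.0000 0.5400 11.6700 68.7900] k=[0 0 0 0 0 0 0 0 16 69]
t=3: x=[0.0000 0.0000 0.0000 0.0000 0.0000 0.0000 0.0000 1.4400 19.3300 64.2300] k=[0 0 0 0 0 0 0 6 17 68]
t=4: x=[0.0000 0.0000 0.0000 0.0000 0.0000 0.0000 0.5400 6.4500 20.6000 63.4100] k=[0 0 0 0 0 0 0 11 19 63]
t=5: x=[0.0000 0.0000 0.0000 0.0000 0.0000 0.0000 0.9900 10.7300 22.2400 59.0400] k=[0 0 0 0 0 0 0 15 21 64]
t=6: x=[0.0000 0.0000 0.0000 0.0000 0.0000 0.0000 1.3500 14.1900 24.3300 60.1300] k=[0 0 0 0 0 0 6 13 25 57]
t=7: x=[0.0000 0.0000 0.0000 0.0000 0.0000 0.5400 6.0900 13.4500 26.8000 54.1200] k=[0 0 0 0 0 0 11 9 31 50]
t=8: x=[0.0000 0.0000 0.0000 0.0000 0.0000 0.9900 9.8300 11.1600 30.7300 48.2900] k=[0 0 0 0 0 0 6 7 32 53]
t=9: x=[0.0000 0.0000 0.0000 0.0000 0.0000 0.5400 5.5500 9.1600 31.6400 51.1100] k=[0 0 0 0 0 0 10 10 37 51]
t=10: x=[0.0000 0.0000 0.0000 0.0000 0.0000 0.9000 9.1000 12.4300 35.8300 49.7400] k=[0 0 0 0 0 0 4 12 31 48]
t=11: x=[0.0000 0.0000 0.0000 0.0000 0.0000 0.3600 4.3600 12.9900 30.8200 46.4700] k=[0 0 0 0 0 0 2 11 36 41]
t=12: x=[0.0000 0.0000 0.0000 0.0000 0.0000 0.1800 2.6300 12.4400 34.2000 40.5500] k=[0 0 0 0 0 0 5 13 33 45]
t=13: x=[0.0000 0.0000 0.0000 0.0000 0.0000 0.4500 5.2700 14.0800 32.2800 43.9200] k=[0 0 0 0 0 0 2 16 35 42]
t=14: x=[0.0000 0.0000 0.0000 0.0000 0.0000 0.1800 3.0800 16.4500 33.9200 41.3700] k=[0 0 0 0 0 1 0 12 30 40]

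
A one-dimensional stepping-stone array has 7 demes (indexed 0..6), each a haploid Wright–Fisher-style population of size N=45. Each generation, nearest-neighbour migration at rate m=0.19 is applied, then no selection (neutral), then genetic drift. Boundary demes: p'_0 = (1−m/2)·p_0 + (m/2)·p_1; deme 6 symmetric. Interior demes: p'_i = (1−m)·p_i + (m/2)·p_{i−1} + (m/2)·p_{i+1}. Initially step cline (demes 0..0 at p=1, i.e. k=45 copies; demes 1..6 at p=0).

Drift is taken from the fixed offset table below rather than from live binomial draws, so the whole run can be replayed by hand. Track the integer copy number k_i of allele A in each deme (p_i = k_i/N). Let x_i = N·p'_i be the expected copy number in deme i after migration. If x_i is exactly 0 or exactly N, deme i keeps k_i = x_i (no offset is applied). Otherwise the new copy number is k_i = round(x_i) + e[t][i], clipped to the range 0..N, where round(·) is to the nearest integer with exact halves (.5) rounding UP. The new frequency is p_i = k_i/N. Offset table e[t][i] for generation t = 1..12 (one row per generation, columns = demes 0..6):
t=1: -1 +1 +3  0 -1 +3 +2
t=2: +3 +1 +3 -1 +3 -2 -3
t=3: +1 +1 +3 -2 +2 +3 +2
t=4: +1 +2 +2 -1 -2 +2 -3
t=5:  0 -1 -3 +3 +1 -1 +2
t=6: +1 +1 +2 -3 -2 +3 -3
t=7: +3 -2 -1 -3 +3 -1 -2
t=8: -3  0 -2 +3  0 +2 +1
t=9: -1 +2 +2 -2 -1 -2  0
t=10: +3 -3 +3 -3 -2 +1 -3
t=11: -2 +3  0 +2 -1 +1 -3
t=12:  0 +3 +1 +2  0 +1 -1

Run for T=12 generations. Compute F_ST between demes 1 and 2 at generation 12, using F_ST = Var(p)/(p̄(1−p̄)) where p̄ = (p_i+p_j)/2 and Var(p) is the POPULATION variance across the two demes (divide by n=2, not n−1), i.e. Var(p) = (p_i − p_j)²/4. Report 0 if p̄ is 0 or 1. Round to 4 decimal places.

t=0: k=[45 0 0 0 0 0 0]
t=1: x=[40.7250 4.2750 0.0000 0.0000 0.0000 0.0000 0.0000] k=[40 5 0 0 0 0 0]
t=2: x=[36.6750 7.8500 0.4750 0.0000 0.0000 0.0000 0.0000] k=[40 9 3 0 0 0 0]
t=3: x=[37.0550 11.3750 3.2850 0.2850 0.0000 0.0000 0.0000] k=[38 12 6 0 0 0 0]
t=4: x=[35.5300 13.9000 6.0000 0.5700 0.0000 0.0000 0.0000] k=[37 16 8 0 0 0 0]
t=5: x=[35.0050 17.2350 8.0000 0.7600 0.0000 0.0000 0.0000] k=[35 16 5 4 0 0 0]
t=6: x=[33.1950 16.7600 5.9500 3.7150 0.3800 0.0000 0.0000] k=[34 18 8 1 0 0 0]
t=7: x=[32.4800 18.5700 8.2850 1.5700 0.0950 0.0000 0.0000] k=[35 17 7 0 3 0 0]
t=8: x=[33.2900 17.7600 7.2850 0.9500 2.4300 0.2850 0.0000] k=[30 18 5 4 2 2 0]
t=9: x=[28.8600 17.9050 6.1400 3.9050 2.1900 1.8100 0.1900] k=[28 20 8 2 1 0 0]
t=10: x=[27.2400 19.6200 8.5700 2.4750 1.0000 0.0950 0.0000] k=[30 17 12 0 0 1 0]
t=11: x=[28.7650 17.7600 11.3350 1.1400 0.0950 0.8100 0.0950] k=[27 21 11 3 0 2 0]
t=12: x=[26.4300 20.6200 11.1900 3.4750 0.4750 1.6200 0.1900] k=[26 24 12 5 0 3 0]

0.0741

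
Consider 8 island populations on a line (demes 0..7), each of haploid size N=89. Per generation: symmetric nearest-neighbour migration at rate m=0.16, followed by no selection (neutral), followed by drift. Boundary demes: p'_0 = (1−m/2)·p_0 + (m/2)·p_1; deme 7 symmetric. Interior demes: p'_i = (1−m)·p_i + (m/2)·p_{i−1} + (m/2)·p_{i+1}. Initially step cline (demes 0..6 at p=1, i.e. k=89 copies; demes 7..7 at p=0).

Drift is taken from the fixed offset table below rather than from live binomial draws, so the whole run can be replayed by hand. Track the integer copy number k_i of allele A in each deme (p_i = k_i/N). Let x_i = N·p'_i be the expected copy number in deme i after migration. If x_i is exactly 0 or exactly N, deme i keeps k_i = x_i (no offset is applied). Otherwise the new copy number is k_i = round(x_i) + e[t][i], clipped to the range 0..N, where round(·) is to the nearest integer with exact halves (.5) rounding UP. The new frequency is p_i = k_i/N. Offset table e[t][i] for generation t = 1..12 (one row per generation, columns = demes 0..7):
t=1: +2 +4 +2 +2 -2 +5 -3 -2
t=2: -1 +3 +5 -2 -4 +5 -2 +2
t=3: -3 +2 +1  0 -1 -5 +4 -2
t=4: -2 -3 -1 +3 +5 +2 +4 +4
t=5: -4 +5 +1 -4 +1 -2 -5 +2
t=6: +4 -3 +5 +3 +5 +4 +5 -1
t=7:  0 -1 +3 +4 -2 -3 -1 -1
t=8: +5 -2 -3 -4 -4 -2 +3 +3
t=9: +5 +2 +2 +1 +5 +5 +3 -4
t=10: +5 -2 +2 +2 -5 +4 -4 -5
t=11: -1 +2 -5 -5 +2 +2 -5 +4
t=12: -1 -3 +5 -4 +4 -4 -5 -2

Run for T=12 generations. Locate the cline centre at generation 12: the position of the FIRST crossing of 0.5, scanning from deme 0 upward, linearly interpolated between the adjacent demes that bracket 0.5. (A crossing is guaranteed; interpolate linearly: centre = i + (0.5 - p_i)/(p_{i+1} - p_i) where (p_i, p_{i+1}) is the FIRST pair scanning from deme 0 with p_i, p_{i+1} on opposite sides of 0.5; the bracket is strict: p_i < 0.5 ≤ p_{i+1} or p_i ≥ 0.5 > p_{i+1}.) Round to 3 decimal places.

6.750

t=0: k=[89 89 89 89 89 89 89 0]
t=1: x=[89.0000 89.0000 89.0000 89.0000 89.0000 89.0000 81.8800 7.1200] k=[89 89 89 89 89 89 79 5]
t=2: x=[89.0000 89.0000 89.0000 89.0000 89.0000 88.2000 73.8800 10.9200] k=[89 89 89 89 89 89 72 13]
t=3: x=[89.0000 89.0000 89.0000 89.0000 89.0000 87.6400 68.6400 17.7200] k=[89 89 89 89 89 83 73 16]
t=4: x=[89.0000 89.0000 89.0000 89.0000 88.5200 82.6800 69.2400 20.5600] k=[89 89 89 89 89 85 73 25]
t=5: x=[89.0000 89.0000 89.0000 89.0000 88.6800 84.3600 70.1200 28.8400] k=[89 89 89 89 89 82 65 31]
t=6: x=[89.0000 89.0000 89.0000 89.0000 88.4400 81.2000 63.6400 33.7200] k=[89 89 89 89 89 85 69 33]
t=7: x=[89.0000 89.0000 89.0000 89.0000 88.6800 84.0400 67.4000 35.8800] k=[89 89 89 89 87 81 66 35]
t=8: x=[89.0000 89.0000 89.0000 88.8400 86.6800 80.2800 64.7200 37.4800] k=[89 89 89 85 83 78 68 40]
t=9: x=[89.0000 89.0000 88.6800 85.1600 82.7600 77.6000 66.5600 42.2400] k=[89 89 89 86 88 83 70 38]
t=10: x=[89.0000 89.0000 88.7600 86.4000 87.4400 82.3600 68.4800 40.5600] k=[89 89 89 88 82 86 64 36]
t=11: x=[89.0000 89.0000 88.9200 87.6000 82.8000 83.9200 63.5200 38.2400] k=[89 89 84 83 85 86 59 42]
t=12: x=[89.0000 88.6000 84.3200 83.2400 84.9200 83.7600 59.8000 43.3600] k=[89 86 89 79 89 80 55 41]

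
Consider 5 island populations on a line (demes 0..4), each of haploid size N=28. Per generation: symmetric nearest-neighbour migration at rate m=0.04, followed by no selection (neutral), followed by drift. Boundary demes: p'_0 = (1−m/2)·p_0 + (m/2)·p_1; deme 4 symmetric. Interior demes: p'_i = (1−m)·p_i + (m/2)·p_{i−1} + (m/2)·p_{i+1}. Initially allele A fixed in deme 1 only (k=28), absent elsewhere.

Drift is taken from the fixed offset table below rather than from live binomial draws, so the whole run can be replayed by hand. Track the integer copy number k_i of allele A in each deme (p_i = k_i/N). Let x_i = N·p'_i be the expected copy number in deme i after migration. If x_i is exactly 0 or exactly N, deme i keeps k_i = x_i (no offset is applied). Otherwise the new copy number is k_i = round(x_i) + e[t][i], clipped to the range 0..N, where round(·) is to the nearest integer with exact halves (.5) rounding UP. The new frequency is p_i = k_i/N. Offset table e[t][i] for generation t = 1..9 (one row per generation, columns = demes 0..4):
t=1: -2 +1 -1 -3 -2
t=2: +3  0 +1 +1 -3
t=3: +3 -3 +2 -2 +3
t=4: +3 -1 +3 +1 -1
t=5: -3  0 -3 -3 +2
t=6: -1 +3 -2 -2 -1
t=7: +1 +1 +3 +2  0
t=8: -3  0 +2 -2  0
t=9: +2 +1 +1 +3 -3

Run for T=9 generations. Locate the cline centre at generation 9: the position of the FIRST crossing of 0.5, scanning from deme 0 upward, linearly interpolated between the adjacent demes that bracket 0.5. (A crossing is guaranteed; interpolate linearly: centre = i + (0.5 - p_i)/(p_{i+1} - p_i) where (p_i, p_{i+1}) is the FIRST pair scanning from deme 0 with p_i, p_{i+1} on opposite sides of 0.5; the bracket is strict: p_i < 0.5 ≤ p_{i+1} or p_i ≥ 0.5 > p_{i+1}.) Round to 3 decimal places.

t=0: k=[0 28 0 0 0]
t=1: x=[0.5600 26.8800 0.5600 0.0000 0.0000] k=[0 28 0 0 0]
t=2: x=[0.5600 26.8800 0.5600 0.0000 0.0000] k=[4 27 2 0 0]
t=3: x=[4.4600 26.0400 2.4600 0.0400 0.0000] k=[7 23 4 0 0]
t=4: x=[7.3200 22.3000 4.3000 0.0800 0.0000] k=[10 21 7 1 0]
t=5: x=[10.2200 20.5000 7.1600 1.1000 0.0200] k=[7 21 4 0 2]
t=6: x=[7.2800 20.3800 4.2600 0.1200 1.9600] k=[6 23 2 0 1]
t=7: x=[6.3400 22.2400 2.3800 0.0600 0.9800] k=[7 23 5 2 1]
t=8: x=[7.3200 22.3200 5.3000 2.0400 1.0200] k=[4 22 7 0 1]
t=9: x=[4.3600 21.3400 7.1600 0.1600 0.9800] k=[6 22 8 3 0]

0.500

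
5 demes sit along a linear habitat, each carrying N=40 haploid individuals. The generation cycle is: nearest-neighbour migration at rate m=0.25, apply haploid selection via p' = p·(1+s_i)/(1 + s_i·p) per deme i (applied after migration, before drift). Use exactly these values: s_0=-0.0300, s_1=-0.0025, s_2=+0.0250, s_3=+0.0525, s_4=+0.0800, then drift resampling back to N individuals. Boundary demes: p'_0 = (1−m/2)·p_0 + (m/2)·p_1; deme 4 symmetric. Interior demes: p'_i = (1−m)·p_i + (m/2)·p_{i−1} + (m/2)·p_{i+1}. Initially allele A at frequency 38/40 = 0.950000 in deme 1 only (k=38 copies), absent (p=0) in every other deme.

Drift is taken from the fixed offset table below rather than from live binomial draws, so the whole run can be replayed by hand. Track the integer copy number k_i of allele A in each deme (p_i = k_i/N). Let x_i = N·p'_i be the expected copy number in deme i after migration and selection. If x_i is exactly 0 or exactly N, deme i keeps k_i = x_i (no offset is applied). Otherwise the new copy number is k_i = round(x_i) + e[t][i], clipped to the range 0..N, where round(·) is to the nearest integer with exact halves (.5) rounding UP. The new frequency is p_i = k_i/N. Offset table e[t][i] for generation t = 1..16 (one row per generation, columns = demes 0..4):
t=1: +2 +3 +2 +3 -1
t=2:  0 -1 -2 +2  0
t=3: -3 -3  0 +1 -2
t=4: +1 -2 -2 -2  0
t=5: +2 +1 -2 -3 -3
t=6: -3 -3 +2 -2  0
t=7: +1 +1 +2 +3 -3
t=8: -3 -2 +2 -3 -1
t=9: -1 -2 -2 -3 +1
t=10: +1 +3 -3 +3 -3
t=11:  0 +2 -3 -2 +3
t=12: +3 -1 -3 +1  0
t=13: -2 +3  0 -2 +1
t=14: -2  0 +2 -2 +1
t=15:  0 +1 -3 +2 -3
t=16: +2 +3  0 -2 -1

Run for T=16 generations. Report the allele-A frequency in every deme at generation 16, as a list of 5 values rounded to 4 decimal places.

t=0: k=[0 38 0 0 0]
t=1: x=[4.6240 28.4795 4.8543 0.0000 0.0000] k=[7 31 7 0 0]
t=2: x=[9.7733 24.9765 9.3001 0.9199 0.0000] k=[10 24 7 3 0]
t=3: x=[11.4988 20.1000 8.7932 3.2756 0.4047] k=[8 17 9 4 0]
t=4: x=[8.9122 14.8516 9.5534 4.3182 0.5395] k=[10 13 8 2 1]
t=5: x=[10.1427 11.9790 8.0323 2.7533 1.2123] k=[12 13 6 0 0]
t=6: x=[11.8692 11.9790 6.2542 0.7886 0.0000] k=[9 9 8 0 0]
t=7: x=[8.7893 8.8577 7.2707 1.0511 0.0000] k=[10 10 9 4 0]
t=8: x=[9.7733 9.8564 8.6665 4.3182 0.5395] k=[7 8 11 1 0]
t=9: x=[6.9484 8.2336 9.5534 2.2303 0.1350] k=[6 6 8 0 1]
t=10: x=[5.8463 6.2368 6.8897 1.1823 0.9433] k=[7 9 4 4 0]
t=11: x=[7.0709 8.1088 4.7270 3.6669 0.5395] k=[7 10 2 2 4]
t=12: x=[7.1935 8.6081 3.0692 2.3612 4.0199] k=[10 8 0 3 4]
t=13: x=[9.5272 7.2352 1.4082 2.8840 4.1528] k=[8 10 1 1 5]
t=14: x=[8.0523 8.6081 2.1752 1.5756 4.8167] k=[6 9 4 0 6]
t=15: x=[6.2135 7.9840 4.2173 1.3135 5.6111] k=[6 9 1 3 3]
t=16: x=[6.2135 7.6096 2.3030 2.8840 3.2207] k=[8 11 2 1 2]

[0.2000, 0.2750, 0.0500, 0.0250, 0.0500]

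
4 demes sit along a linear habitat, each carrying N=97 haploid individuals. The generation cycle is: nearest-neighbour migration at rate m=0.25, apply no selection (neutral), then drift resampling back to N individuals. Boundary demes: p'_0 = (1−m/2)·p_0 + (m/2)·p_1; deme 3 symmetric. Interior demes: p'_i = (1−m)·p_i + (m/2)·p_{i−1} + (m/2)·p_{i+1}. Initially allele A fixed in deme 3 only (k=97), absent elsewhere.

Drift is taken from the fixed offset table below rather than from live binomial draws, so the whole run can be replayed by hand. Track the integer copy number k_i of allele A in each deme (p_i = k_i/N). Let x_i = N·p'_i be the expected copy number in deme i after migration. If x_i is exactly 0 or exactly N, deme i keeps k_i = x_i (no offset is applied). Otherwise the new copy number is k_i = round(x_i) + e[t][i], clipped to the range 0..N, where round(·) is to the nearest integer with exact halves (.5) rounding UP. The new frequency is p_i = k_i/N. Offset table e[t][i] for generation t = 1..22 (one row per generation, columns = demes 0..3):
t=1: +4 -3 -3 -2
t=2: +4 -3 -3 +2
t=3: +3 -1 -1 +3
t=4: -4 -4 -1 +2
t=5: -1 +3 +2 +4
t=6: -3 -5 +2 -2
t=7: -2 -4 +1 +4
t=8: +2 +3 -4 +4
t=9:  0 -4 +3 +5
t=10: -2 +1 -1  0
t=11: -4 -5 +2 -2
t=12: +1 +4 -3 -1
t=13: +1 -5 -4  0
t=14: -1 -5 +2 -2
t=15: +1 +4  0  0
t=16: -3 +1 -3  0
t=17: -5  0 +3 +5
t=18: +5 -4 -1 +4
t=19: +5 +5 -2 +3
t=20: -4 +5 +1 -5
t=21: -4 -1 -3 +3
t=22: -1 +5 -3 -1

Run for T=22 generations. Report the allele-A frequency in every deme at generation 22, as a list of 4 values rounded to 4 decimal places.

[0.1031, 0.2680, 0.2577, 0.3918]

t=0: k=[0 0 0 97]
t=1: x=[0.0000 0.0000 12.1250 84.8750] k=[0 0 9 83]
t=2: x=[0.0000 1.1250 17.1250 73.7500] k=[0 0 14 76]
t=3: x=[0.0000 1.7500 20.0000 68.2500] k=[0 1 19 71]
t=4: x=[0.1250 3.1250 23.2500 64.5000] k=[0 0 22 67]
t=5: x=[0.0000 2.7500 24.8750 61.3750] k=[0 6 27 65]
t=6: x=[0.7500 7.8750 29.1250 60.2500] k=[0 3 31 58]
t=7: x=[0.3750 6.1250 30.8750 54.6250] k=[0 2 32 59]
t=8: x=[0.2500 5.5000 31.6250 55.6250] k=[2 9 28 60]
t=9: x=[2.8750 10.5000 29.6250 56.0000] k=[3 7 33 61]
t=10: x=[3.5000 9.7500 33.2500 57.5000] k=[2 11 32 58]
t=11: x=[3.1250 12.5000 32.6250 54.7500] k=[0 8 35 53]
t=12: x=[1.0000 10.3750 33.8750 50.7500] k=[2 14 31 50]
t=13: x=[3.5000 14.6250 31.2500 47.6250] k=[5 10 27 48]
t=14: x=[5.6250 11.5000 27.5000 45.3750] k=[5 7 30 43]
t=15: x=[5.2500 9.6250 28.7500 41.3750] k=[6 14 29 41]
t=16: x=[7.0000 14.8750 28.6250 39.5000] k=[4 16 26 40]
t=17: x=[5.5000 15.7500 26.5000 38.2500] k=[1 16 30 43]
t=18: x=[2.8750 15.8750 29.8750 41.3750] k=[8 12 29 45]
t=19: x=[8.5000 13.6250 28.8750 43.0000] k=[14 19 27 46]
t=20: x=[14.6250 19.3750 28.3750 43.6250] k=[11 24 29 39]
t=21: x=[12.6250 23.0000 29.6250 37.7500] k=[9 22 27 41]
t=22: x=[10.6250 21.0000 28.1250 39.2500] k=[10 26 25 38]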